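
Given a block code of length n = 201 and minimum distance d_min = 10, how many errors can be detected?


Detection capability = d_min - 1 = 10 - 1 = 9

9 errors


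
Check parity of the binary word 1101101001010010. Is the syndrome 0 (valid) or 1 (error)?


Syndrome = XOR of all bits = 1 XOR 1 XOR 0 XOR 1 XOR 1 XOR 0 XOR 1 XOR 0 XOR 0 XOR 1 XOR 0 XOR 1 XOR 0 XOR 0 XOR 1 XOR 0 = 0

0


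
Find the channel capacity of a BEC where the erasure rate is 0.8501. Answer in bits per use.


C = 1 - epsilon = 1 - 0.8501 = 0.1499

0.1499 bits


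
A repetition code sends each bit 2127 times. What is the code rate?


Rate = k/n = 1/2127

1/2127


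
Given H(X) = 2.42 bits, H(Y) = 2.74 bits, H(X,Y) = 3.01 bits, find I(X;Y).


I(X;Y) = H(X) + H(Y) - H(X,Y) = 2.42 + 2.74 - 3.01 = 2.15

2.15 bits


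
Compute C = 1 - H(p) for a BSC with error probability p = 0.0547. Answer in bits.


H(p) = -p*log2(p) - (1-p)*log2(1-p) = -0.0547*log2(0.0547) - 0.9453*log2(0.9453) = 0.229320 + 0.076717 = 0.306. C = 1 - H(p) = 1 - 0.306 = 0.694

0.694 bits


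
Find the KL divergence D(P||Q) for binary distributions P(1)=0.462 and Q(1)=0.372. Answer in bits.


KL = p*log2(p/q) + (1-p)*log2((1-p)/(1-q)) = 0.462*log2(0.462/0.372) + 0.538*log2(0.538/0.628) = 0.0244

0.0244 bits


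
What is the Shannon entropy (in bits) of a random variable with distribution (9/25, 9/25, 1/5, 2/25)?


H = -sum(p_i * log2(p_i)). Terms: -(9/25)*log2(9/25) = 0.530615; -(9/25)*log2(9/25) = 0.530615; -(1/5)*log2(1/5) = 0.464386; -(2/25)*log2(2/25) = 0.291508. H = 0.530615 + 0.530615 + 0.464386 + 0.291508 = 1.8171

1.8171 bits


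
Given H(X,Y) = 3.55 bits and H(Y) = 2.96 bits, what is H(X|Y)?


H(X|Y) = H(X,Y) - H(Y) = 3.55 - 2.96 = 0.59

0.59 bits


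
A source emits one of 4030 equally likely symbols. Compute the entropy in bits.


H = log2(n) = log2(4030) = 11.9766

11.9766 bits


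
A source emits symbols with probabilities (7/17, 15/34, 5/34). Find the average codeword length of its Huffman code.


Huffman construction (repeatedly merge the two least-probable nodes; each merge adds 1 bit to every symbol beneath it): 5/34 + 7/17 = 19/34; 15/34 + 19/34 = 1. Resulting codeword lengths (in the order the probabilities were given): (2, 1, 2). L_avg = sum(p_i * l_i) = 7/17*2 + 15/34*1 + 5/34*2 = 53/34 = 1.5588

1.5588 bits


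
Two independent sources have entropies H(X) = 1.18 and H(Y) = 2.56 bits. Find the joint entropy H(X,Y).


For independent variables, H(X,Y) = H(X) + H(Y) = 1.18 + 2.56 = 3.74

3.74 bits


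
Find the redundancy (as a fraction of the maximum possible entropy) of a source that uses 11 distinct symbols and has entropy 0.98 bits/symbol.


H_max = log2(K) = log2(11) = 3.4594 bits/symbol. Redundancy = 1 - H/H_max = 1 - 0.98/3.4594 = 1 - 0.2833 = 0.7167

0.7167


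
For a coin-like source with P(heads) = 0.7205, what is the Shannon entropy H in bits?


H = -p*log2(p) - (1-p)*log2(1-p). -0.7205*log2(0.7205) = 0.340746; -0.2795*log2(0.2795) = 0.514023. H = 0.340746 + 0.514023 = 0.8548

0.8548 bits


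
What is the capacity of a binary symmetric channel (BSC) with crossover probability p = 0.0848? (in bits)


H(p) = -p*log2(p) - (1-p)*log2(1-p) = -0.0848*log2(0.0848) - 0.9152*log2(0.9152) = 0.301870 + 0.117000 = 0.4189. C = 1 - H(p) = 1 - 0.4189 = 0.5811

0.5811 bits


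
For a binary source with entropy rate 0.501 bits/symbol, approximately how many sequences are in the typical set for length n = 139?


log2|A_typical| = nH = 139 * 0.501 = 69.639, so |A_typical| ~ 2^69.639 = 9.192e+20

9.192e+20


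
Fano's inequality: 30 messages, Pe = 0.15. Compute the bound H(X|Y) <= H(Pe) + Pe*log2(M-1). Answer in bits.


H(Pe) = -Pe*log2(Pe) - (1-Pe)*log2(1-Pe) = -0.15*log2(0.15) - 0.85*log2(0.85) = 0.410545 + 0.199295 = 0.6098. Pe*log2(M-1) = 0.15*log2(29) = 0.728697. Bound = H(Pe) + Pe*log2(M-1) = 0.410545 + 0.199295 + 0.728697 = 1.3385

1.3385 bits


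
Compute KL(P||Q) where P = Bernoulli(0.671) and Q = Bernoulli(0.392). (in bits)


KL = p*log2(p/q) + (1-p)*log2((1-p)/(1-q)) = 0.671*log2(0.671/0.392) + 0.329*log2(0.329/0.608) = 0.2288

0.2288 bits


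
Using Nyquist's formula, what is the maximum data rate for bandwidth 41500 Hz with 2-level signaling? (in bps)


Rate = 2 * B * log2(M) = 2 * 41500 * 1.0 = 83000.0

83000.0 bps


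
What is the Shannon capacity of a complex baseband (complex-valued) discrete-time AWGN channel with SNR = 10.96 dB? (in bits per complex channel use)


SNR_linear = 10^(10.96/10) = 12.4738; C = log2(1 + SNR_linear) = log2(1 + 12.4738) = 3.7521

3.7521 bits/channel use


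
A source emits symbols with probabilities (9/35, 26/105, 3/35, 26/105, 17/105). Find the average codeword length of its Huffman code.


Huffman construction (repeatedly merge the two least-probable nodes; each merge adds 1 bit to every symbol beneath it): 3/35 + 17/105 = 26/105; 26/105 + 26/105 = 52/105; 26/105 + 9/35 = 53/105; 52/105 + 53/105 = 1. Resulting codeword lengths (in the order the probabilities were given): (2, 2, 3, 2, 3). L_avg = sum(p_i * l_i) = 9/35*2 + 26/105*2 + 3/35*3 + 26/105*2 + 17/105*3 = 236/105 = 2.2476

2.2476 bits


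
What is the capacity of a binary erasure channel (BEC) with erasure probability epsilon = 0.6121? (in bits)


C = 1 - epsilon = 1 - 0.6121 = 0.3879

0.3879 bits


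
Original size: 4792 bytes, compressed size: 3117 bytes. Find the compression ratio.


Ratio = original / compressed = 4792 / 3117 = 1.5374

1.5374


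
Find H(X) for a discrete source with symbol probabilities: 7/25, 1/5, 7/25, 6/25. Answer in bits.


H = -sum(p_i * log2(p_i)). Terms: -(7/25)*log2(7/25) = 0.514220; -(1/5)*log2(1/5) = 0.464386; -(7/25)*log2(7/25) = 0.514220; -(6/25)*log2(6/25) = 0.494134. H = 0.514220 + 0.464386 + 0.514220 + 0.494134 = 1.987

1.987 bits


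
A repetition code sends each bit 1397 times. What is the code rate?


Rate = k/n = 1/1397

1/1397


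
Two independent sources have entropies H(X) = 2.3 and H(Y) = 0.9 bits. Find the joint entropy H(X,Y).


For independent variables, H(X,Y) = H(X) + H(Y) = 2.3 + 0.9 = 3.2

3.2 bits


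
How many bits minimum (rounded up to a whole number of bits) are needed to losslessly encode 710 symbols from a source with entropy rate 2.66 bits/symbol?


Minimum bits >= n * H = 710 * 2.66 = 1888.6, rounded up to a whole number of bits = 1889

1889 bits


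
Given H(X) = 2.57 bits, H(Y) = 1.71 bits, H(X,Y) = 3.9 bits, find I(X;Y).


I(X;Y) = H(X) + H(Y) - H(X,Y) = 2.57 + 1.71 - 3.9 = 0.38

0.38 bits


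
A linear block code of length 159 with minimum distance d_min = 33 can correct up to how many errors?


Correction capability = floor((d-1)/2) = floor((33-1)/2) = 16

16 errors


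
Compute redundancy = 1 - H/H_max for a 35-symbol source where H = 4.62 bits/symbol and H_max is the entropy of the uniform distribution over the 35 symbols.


H_max = log2(K) = log2(35) = 5.1293 bits/symbol. Redundancy = 1 - H/H_max = 1 - 4.62/5.1293 = 1 - 0.9007 = 0.0993

0.0993


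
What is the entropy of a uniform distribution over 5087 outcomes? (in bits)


H = log2(n) = log2(5087) = 12.3126

12.3126 bits


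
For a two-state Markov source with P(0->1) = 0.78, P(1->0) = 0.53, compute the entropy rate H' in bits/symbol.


Stationary distribution: pi_0 = p10/(p01+p10) = 0.4046, pi_1 = 0.5954. Entropy rate H' = pi_0*H(p01) + pi_1*H(p10) = 0.4046*0.7602 + 0.5954*0.9974 = 0.9014

0.9014 bits/symbol


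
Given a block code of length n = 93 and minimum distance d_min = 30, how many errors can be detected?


Detection capability = d_min - 1 = 30 - 1 = 29

29 errors


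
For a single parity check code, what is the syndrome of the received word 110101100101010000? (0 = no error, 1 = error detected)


Syndrome = XOR of all bits = 1 XOR 1 XOR 0 XOR 1 XOR 0 XOR 1 XOR 1 XOR 0 XOR 0 XOR 1 XOR 0 XOR 1 XOR 0 XOR 1 XOR 0 XOR 0 XOR 0 XOR 0 = 0

0


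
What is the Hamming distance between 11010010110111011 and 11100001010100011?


Count differing positions: . . ^ ^ . . ^ ^ ^ . . . ^ ^ . . . = 7 differences

7


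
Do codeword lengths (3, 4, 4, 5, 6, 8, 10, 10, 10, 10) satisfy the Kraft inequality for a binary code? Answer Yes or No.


Kraft sum = sum(2^(-l_i)) = 0.3047, need <= 1. Result: satisfied (a binary prefix-free code with these lengths exists)

Yes


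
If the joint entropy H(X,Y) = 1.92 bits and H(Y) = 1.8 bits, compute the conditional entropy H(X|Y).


H(X|Y) = H(X,Y) - H(Y) = 1.92 - 1.8 = 0.12

0.12 bits


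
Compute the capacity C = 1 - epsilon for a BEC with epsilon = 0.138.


C = 1 - epsilon = 1 - 0.138 = 0.862

0.862 bits


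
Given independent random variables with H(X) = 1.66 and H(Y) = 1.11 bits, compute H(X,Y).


For independent variables, H(X,Y) = H(X) + H(Y) = 1.66 + 1.11 = 2.77

2.77 bits


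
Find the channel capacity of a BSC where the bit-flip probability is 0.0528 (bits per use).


H(p) = -p*log2(p) - (1-p)*log2(1-p) = -0.0528*log2(0.0528) - 0.9472*log2(0.9472) = 0.224047 + 0.074127 = 0.2982. C = 1 - H(p) = 1 - 0.2982 = 0.7018

0.7018 bits


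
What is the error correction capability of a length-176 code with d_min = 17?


Correction capability = floor((d-1)/2) = floor((17-1)/2) = 8

8 errors


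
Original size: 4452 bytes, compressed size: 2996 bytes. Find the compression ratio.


Ratio = original / compressed = 4452 / 2996 = 1.486

1.486


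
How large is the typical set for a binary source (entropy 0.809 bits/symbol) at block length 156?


log2|A_typical| = nH = 156 * 0.809 = 126.204, so |A_typical| ~ 2^126.204 = 9.799e+37

9.799e+37


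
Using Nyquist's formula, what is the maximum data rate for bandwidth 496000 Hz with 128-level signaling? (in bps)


Rate = 2 * B * log2(M) = 2 * 496000 * 7.0 = 6944000.0

6944000.0 bps


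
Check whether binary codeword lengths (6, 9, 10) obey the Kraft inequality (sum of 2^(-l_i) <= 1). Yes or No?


Kraft sum = sum(2^(-l_i)) = 0.0186, need <= 1. Result: satisfied (a binary prefix-free code with these lengths exists)

Yes


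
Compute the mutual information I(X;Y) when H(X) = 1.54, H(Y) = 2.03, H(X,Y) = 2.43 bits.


I(X;Y) = H(X) + H(Y) - H(X,Y) = 1.54 + 2.03 - 2.43 = 1.14

1.14 bits


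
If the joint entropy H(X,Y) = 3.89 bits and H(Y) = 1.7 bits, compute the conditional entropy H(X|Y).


H(X|Y) = H(X,Y) - H(Y) = 3.89 - 1.7 = 2.19

2.19 bits


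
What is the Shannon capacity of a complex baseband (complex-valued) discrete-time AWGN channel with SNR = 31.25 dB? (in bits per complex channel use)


SNR_linear = 10^(31.25/10) = 1333.5214; C = log2(1 + SNR_linear) = log2(1 + 1333.5214) = 10.3821

10.3821 bits/channel use


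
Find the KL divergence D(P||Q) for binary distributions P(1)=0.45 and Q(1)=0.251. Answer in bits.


KL = p*log2(p/q) + (1-p)*log2((1-p)/(1-q)) = 0.45*log2(0.45/0.251) + 0.55*log2(0.55/0.749) = 0.134

0.134 bits


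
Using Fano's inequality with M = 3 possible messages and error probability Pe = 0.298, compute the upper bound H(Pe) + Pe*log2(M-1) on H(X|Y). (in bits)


H(Pe) = -Pe*log2(Pe) - (1-Pe)*log2(1-Pe) = -0.298*log2(0.298) - 0.702*log2(0.702) = 0.520491 + 0.358341 = 0.8788. Pe*log2(M-1) = 0.298*log2(2) = 0.298000. Bound = H(Pe) + Pe*log2(M-1) = 0.520491 + 0.358341 + 0.298000 = 1.1768

1.1768 bits


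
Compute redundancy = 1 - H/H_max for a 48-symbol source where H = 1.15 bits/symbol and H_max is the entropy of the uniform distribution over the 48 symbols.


H_max = log2(K) = log2(48) = 5.585 bits/symbol. Redundancy = 1 - H/H_max = 1 - 1.15/5.585 = 1 - 0.2059 = 0.7941

0.7941


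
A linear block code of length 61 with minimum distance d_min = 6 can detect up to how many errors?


Detection capability = d_min - 1 = 6 - 1 = 5

5 errors


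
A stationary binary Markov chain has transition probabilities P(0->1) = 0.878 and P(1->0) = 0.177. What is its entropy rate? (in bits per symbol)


Stationary distribution: pi_0 = p10/(p01+p10) = 0.1678, pi_1 = 0.8322. Entropy rate H' = pi_0*H(p01) + pi_1*H(p10) = 0.1678*0.5351 + 0.8322*0.6735 = 0.6503

0.6503 bits/symbol


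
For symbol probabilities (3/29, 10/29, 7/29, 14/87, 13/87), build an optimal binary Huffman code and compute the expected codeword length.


Huffman construction (repeatedly merge the two least-probable nodes; each merge adds 1 bit to every symbol beneath it): 3/29 + 13/87 = 22/87; 14/87 + 7/29 = 35/87; 22/87 + 10/29 = 52/87; 35/87 + 52/87 = 1. Resulting codeword lengths (in the order the probabilities were given): (3, 2, 2, 2, 3). L_avg = sum(p_i * l_i) = 3/29*3 + 10/29*2 + 7/29*2 + 14/87*2 + 13/87*3 = 196/87 = 2.2529

2.2529 bits


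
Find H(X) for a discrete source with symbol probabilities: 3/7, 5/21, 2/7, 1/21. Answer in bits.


H = -sum(p_i * log2(p_i)). Terms: -(3/7)*log2(3/7) = 0.523882; -(5/21)*log2(5/21) = 0.492950; -(2/7)*log2(2/7) = 0.516387; -(1/21)*log2(1/21) = 0.209158. H = 0.523882 + 0.492950 + 0.516387 + 0.209158 = 1.7424

1.7424 bits


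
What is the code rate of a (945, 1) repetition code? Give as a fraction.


Rate = k/n = 1/945

1/945


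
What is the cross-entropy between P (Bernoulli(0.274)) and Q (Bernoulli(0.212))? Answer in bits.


H(P,Q) = -p*log2(q) - (1-p)*log2(1-q). -0.274*log2(0.212) = 0.613175; -0.726*log2(0.788) = 0.249550. H(P,Q) = 0.613175 + 0.249550 = 0.8627

0.8627 bits


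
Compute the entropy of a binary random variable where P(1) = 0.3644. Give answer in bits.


H = -p*log2(p) - (1-p)*log2(1-p). -0.3644*log2(0.3644) = 0.530714; -0.6356*log2(0.6356) = 0.415561. H = 0.530714 + 0.415561 = 0.9463

0.9463 bits


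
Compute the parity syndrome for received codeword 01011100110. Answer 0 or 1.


Syndrome = XOR of all bits = 0 XOR 1 XOR 0 XOR 1 XOR 1 XOR 1 XOR 0 XOR 0 XOR 1 XOR 1 XOR 0 = 0

0


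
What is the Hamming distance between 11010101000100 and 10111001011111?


Count differing positions: . ^ ^ . ^ ^ . . . ^ ^ . ^ ^ = 8 differences

8


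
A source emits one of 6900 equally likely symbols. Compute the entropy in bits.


H = log2(n) = log2(6900) = 12.7524

12.7524 bits


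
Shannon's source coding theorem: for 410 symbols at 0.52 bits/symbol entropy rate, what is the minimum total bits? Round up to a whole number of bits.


Minimum bits >= n * H = 410 * 0.52 = 213.2, rounded up to a whole number of bits = 214

214 bits


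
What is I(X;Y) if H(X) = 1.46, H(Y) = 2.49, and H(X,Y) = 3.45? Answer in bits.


I(X;Y) = H(X) + H(Y) - H(X,Y) = 1.46 + 2.49 - 3.45 = 0.5

0.5 bits


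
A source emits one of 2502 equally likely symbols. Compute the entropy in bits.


H = log2(n) = log2(2502) = 11.2889

11.2889 bits


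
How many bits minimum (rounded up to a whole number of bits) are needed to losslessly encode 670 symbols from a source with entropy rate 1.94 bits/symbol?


Minimum bits >= n * H = 670 * 1.94 = 1299.8, rounded up to a whole number of bits = 1300

1300 bits


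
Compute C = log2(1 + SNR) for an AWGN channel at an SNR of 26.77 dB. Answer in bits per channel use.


SNR_linear = 10^(26.77/10) = 475.3352; C = log2(1 + SNR_linear) = log2(1 + 475.3352) = 8.8958

8.8958 bits/channel use


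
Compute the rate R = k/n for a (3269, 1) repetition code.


Rate = k/n = 1/3269

1/3269


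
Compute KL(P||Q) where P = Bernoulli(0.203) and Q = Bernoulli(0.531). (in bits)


KL = p*log2(p/q) + (1-p)*log2((1-p)/(1-q)) = 0.203*log2(0.203/0.531) + 0.797*log2(0.797/0.469) = 0.3281

0.3281 bits


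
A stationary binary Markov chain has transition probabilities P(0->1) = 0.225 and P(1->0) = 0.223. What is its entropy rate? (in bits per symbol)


Stationary distribution: pi_0 = p10/(p01+p10) = 0.4978, pi_1 = 0.5022. Entropy rate H' = pi_0*H(p01) + pi_1*H(p10) = 0.4978*0.7692 + 0.5022*0.7656 = 0.7674

0.7674 bits/symbol


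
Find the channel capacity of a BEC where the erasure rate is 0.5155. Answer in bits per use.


C = 1 - epsilon = 1 - 0.5155 = 0.4845

0.4845 bits


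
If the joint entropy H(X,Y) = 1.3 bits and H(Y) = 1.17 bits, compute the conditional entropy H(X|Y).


H(X|Y) = H(X,Y) - H(Y) = 1.3 - 1.17 = 0.13

0.13 bits


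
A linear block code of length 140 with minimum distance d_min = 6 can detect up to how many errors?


Detection capability = d_min - 1 = 6 - 1 = 5

5 errors


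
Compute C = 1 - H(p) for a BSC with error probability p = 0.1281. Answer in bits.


H(p) = -p*log2(p) - (1-p)*log2(1-p) = -0.1281*log2(0.1281) - 0.8719*log2(0.8719) = 0.379773 + 0.172432 = 0.5522. C = 1 - H(p) = 1 - 0.5522 = 0.4478

0.4478 bits


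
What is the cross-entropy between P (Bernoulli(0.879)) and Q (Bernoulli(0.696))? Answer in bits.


H(P,Q) = -p*log2(q) - (1-p)*log2(1-q). -0.879*log2(0.696) = 0.459577; -0.121*log2(0.304) = 0.207861. H(P,Q) = 0.459577 + 0.207861 = 0.6674

0.6674 bits


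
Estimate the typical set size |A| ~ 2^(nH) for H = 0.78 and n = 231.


log2|A_typical| = nH = 231 * 0.78 = 180.18, so |A_typical| ~ 2^180.18 = 1.736e+54

1.736e+54


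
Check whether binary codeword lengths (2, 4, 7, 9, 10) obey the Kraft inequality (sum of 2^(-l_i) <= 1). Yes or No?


Kraft sum = sum(2^(-l_i)) = 0.3232, need <= 1. Result: satisfied (a binary prefix-free code with these lengths exists)

Yes


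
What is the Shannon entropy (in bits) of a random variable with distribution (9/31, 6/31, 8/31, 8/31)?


H = -sum(p_i * log2(p_i)). Terms: -(9/31)*log2(9/31) = 0.518014; -(6/31)*log2(6/31) = 0.458561; -(8/31)*log2(8/31) = 0.504309; -(8/31)*log2(8/31) = 0.504309. H = 0.518014 + 0.458561 + 0.504309 + 0.504309 = 1.9852

1.9852 bits


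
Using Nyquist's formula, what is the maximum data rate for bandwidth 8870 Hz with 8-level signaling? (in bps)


Rate = 2 * B * log2(M) = 2 * 8870 * 3.0 = 53220.0

53220.0 bps


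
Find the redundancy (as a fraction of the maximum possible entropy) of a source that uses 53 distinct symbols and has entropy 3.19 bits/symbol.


H_max = log2(K) = log2(53) = 5.7279 bits/symbol. Redundancy = 1 - H/H_max = 1 - 3.19/5.7279 = 1 - 0.5569 = 0.4431

0.4431


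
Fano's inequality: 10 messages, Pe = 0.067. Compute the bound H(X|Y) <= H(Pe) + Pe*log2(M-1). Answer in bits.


H(Pe) = -Pe*log2(Pe) - (1-Pe)*log2(1-Pe) = -0.067*log2(0.067) - 0.933*log2(0.933) = 0.261280 + 0.093348 = 0.3546. Pe*log2(M-1) = 0.067*log2(9) = 0.212385. Bound = H(Pe) + Pe*log2(M-1) = 0.261280 + 0.093348 + 0.212385 = 0.567

0.567 bits


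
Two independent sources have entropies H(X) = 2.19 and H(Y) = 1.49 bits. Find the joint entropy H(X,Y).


For independent variables, H(X,Y) = H(X) + H(Y) = 2.19 + 1.49 = 3.68

3.68 bits


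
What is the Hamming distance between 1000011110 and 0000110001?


Count differing positions: ^ . . . ^ . ^ ^ ^ ^ = 6 differences

6


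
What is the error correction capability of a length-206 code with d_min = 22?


Correction capability = floor((d-1)/2) = floor((22-1)/2) = 10

10 errors


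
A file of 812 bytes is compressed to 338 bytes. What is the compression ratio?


Ratio = original / compressed = 812 / 338 = 2.4024

2.4024


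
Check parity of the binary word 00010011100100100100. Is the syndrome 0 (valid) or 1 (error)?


Syndrome = XOR of all bits = 0 XOR 0 XOR 0 XOR 1 XOR 0 XOR 0 XOR 1 XOR 1 XOR 1 XOR 0 XOR 0 XOR 1 XOR 0 XOR 0 XOR 1 XOR 0 XOR 0 XOR 1 XOR 0 XOR 0 = 1

1


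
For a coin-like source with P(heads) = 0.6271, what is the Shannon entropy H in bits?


H = -p*log2(p) - (1-p)*log2(1-p). -0.6271*log2(0.6271) = 0.422184; -0.3729*log2(0.3729) = 0.530689. H = 0.422184 + 0.530689 = 0.9529

0.9529 bits


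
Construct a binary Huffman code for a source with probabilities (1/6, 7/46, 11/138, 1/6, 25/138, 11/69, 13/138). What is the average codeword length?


Huffman construction (repeatedly merge the two least-probable nodes; each merge adds 1 bit to every symbol beneath it): 11/138 + 13/138 = 4/23; 7/46 + 11/69 = 43/138; 1/6 + 1/6 = 1/3; 4/23 + 25/138 = 49/138; 43/138 + 1/3 = 89/138; 49/138 + 89/138 = 1. Resulting codeword lengths (in the order the probabilities were given): (3, 3, 3, 3, 2, 3, 3). L_avg = sum(p_i * l_i) = 1/6*3 + 7/46*3 + 11/138*3 + 1/6*3 + 25/138*2 + 11/69*3 + 13/138*3 = 389/138 = 2.8188

2.8188 bits


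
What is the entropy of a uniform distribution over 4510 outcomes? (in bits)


H = log2(n) = log2(4510) = 12.1389

12.1389 bits


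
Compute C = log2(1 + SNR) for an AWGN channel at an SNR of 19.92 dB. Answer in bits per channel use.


SNR_linear = 10^(19.92/10) = 98.1748; C = log2(1 + SNR_linear) = log2(1 + 98.1748) = 6.6319

6.6319 bits/channel use


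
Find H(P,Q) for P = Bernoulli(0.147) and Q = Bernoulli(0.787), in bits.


H(P,Q) = -p*log2(q) - (1-p)*log2(1-q). -0.147*log2(0.787) = 0.050798; -0.853*log2(0.213) = 1.903107. H(P,Q) = 0.050798 + 1.903107 = 1.9539

1.9539 bits


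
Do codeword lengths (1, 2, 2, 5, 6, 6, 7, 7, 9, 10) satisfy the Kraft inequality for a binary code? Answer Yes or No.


Kraft sum = sum(2^(-l_i)) = 1.0811, need <= 1. Result: violated (a binary prefix-free code with these lengths cannot exist)

No


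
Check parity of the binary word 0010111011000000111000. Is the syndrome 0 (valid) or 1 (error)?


Syndrome = XOR of all bits = 0 XOR 0 XOR 1 XOR 0 XOR 1 XOR 1 XOR 1 XOR 0 XOR 1 XOR 1 XOR 0 XOR 0 XOR 0 XOR 0 XOR 0 XOR 0 XOR 1 XOR 1 XOR 1 XOR 0 XOR 0 XOR 0 = 1

1


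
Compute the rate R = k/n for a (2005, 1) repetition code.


Rate = k/n = 1/2005

1/2005


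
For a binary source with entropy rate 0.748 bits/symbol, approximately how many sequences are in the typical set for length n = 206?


log2|A_typical| = nH = 206 * 0.748 = 154.088, so |A_typical| ~ 2^154.088 = 2.427e+46

2.427e+46


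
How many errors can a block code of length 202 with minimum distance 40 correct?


Correction capability = floor((d-1)/2) = floor((40-1)/2) = 19

19 errors


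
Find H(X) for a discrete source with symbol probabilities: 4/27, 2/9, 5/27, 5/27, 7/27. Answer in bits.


H = -sum(p_i * log2(p_i)). Terms: -(4/27)*log2(4/27) = 0.408131; -(2/9)*log2(2/9) = 0.482206; -(5/27)*log2(5/27) = 0.450548; -(5/27)*log2(5/27) = 0.450548; -(7/27)*log2(7/27) = 0.504916. H = 0.408131 + 0.482206 + 0.450548 + 0.450548 + 0.504916 = 2.2963

2.2963 bits


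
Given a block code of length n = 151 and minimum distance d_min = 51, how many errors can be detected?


Detection capability = d_min - 1 = 51 - 1 = 50

50 errors


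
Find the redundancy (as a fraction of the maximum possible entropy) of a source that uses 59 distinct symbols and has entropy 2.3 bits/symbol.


H_max = log2(K) = log2(59) = 5.8826 bits/symbol. Redundancy = 1 - H/H_max = 1 - 2.3/5.8826 = 1 - 0.391 = 0.609

0.609


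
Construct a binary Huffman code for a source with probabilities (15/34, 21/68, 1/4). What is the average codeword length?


Huffman construction (repeatedly merge the two least-probable nodes; each merge adds 1 bit to every symbol beneath it): 1/4 + 21/68 = 19/34; 15/34 + 19/34 = 1. Resulting codeword lengths (in the order the probabilities were given): (1, 2, 2). L_avg = sum(p_i * l_i) = 15/34*1 + 21/68*2 + 1/4*2 = 53/34 = 1.5588

1.5588 bits


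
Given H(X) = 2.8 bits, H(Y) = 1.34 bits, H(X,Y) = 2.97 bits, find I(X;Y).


I(X;Y) = H(X) + H(Y) - H(X,Y) = 2.8 + 1.34 - 2.97 = 1.17

1.17 bits


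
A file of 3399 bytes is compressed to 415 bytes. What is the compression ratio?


Ratio = original / compressed = 3399 / 415 = 8.1904

8.1904


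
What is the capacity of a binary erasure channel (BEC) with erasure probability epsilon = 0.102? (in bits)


C = 1 - epsilon = 1 - 0.102 = 0.898

0.898 bits


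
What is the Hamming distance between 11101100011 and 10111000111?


Count differing positions: . ^ . ^ . ^ . . ^ . . = 4 differences

4


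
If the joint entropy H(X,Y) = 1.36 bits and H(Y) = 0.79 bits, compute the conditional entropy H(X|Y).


H(X|Y) = H(X,Y) - H(Y) = 1.36 - 0.79 = 0.57

0.57 bits


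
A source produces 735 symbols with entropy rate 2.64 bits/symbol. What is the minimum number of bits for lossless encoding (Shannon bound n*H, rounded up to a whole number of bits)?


Minimum bits >= n * H = 735 * 2.64 = 1940.4, rounded up to a whole number of bits = 1941

1941 bits


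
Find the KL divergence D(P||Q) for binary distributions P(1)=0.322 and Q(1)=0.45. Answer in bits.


KL = p*log2(p/q) + (1-p)*log2((1-p)/(1-q)) = 0.322*log2(0.322/0.45) + 0.678*log2(0.678/0.55) = 0.0492

0.0492 bits


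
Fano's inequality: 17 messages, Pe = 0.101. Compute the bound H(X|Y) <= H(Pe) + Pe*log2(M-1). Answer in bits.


H(Pe) = -Pe*log2(Pe) - (1-Pe)*log2(1-Pe) = -0.101*log2(0.101) - 0.899*log2(0.899) = 0.334065 + 0.138093 = 0.4722. Pe*log2(M-1) = 0.101*log2(16) = 0.404000. Bound = H(Pe) + Pe*log2(M-1) = 0.334065 + 0.138093 + 0.404000 = 0.8762

0.8762 bits


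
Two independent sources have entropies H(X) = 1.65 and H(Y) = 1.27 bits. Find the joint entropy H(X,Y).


For independent variables, H(X,Y) = H(X) + H(Y) = 1.65 + 1.27 = 2.92

2.92 bits


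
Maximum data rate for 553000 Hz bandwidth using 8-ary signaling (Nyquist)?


Rate = 2 * B * log2(M) = 2 * 553000 * 3.0 = 3318000.0

3318000.0 bps


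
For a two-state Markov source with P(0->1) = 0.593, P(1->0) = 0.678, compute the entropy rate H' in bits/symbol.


Stationary distribution: pi_0 = p10/(p01+p10) = 0.5334, pi_1 = 0.4666. Entropy rate H' = pi_0*H(p01) + pi_1*H(p10) = 0.5334*0.9749 + 0.4666*0.9065 = 0.943

0.943 bits/symbol


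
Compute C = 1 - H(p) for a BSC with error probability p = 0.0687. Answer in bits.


H(p) = -p*log2(p) - (1-p)*log2(1-p) = -0.0687*log2(0.0687) - 0.9313*log2(0.9313) = 0.265426 + 0.095628 = 0.3611. C = 1 - H(p) = 1 - 0.3611 = 0.6389

0.6389 bits


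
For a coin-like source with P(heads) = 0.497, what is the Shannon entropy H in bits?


H = -p*log2(p) - (1-p)*log2(1-p). -0.497*log2(0.497) = 0.501315; -0.503*log2(0.503) = 0.498659. H = 0.501315 + 0.498659 = 1.0

1.0 bits


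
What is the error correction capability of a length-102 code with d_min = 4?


Correction capability = floor((d-1)/2) = floor((4-1)/2) = 1

1 errors


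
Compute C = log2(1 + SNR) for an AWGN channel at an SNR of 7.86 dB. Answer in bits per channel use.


SNR_linear = 10^(7.86/10) = 6.1094; C = log2(1 + SNR_linear) = log2(1 + 6.1094) = 2.8297

2.8297 bits/channel use


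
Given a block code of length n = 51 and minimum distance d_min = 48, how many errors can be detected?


Detection capability = d_min - 1 = 48 - 1 = 47

47 errors


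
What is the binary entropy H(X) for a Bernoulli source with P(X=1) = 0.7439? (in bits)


H = -p*log2(p) - (1-p)*log2(1-p). -0.7439*log2(0.7439) = 0.317511; -0.2561*log2(0.2561) = 0.503293. H = 0.317511 + 0.503293 = 0.8208

0.8208 bits


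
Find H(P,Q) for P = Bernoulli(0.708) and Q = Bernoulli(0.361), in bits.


H(P,Q) = -p*log2(q) - (1-p)*log2(1-q). -0.708*log2(0.361) = 1.040710; -0.292*log2(0.639) = 0.188665. H(P,Q) = 1.040710 + 0.188665 = 1.2294

1.2294 bits


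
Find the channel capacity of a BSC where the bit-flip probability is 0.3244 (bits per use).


H(p) = -p*log2(p) - (1-p)*log2(1-p) = -0.3244*log2(0.3244) - 0.6756*log2(0.6756) = 0.526876 + 0.382227 = 0.9091. C = 1 - H(p) = 1 - 0.9091 = 0.0909

0.0909 bits


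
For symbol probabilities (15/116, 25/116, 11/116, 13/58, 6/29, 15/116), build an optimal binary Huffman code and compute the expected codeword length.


Huffman construction (repeatedly merge the two least-probable nodes; each merge adds 1 bit to every symbol beneath it): 11/116 + 15/116 = 13/58; 15/116 + 6/29 = 39/116; 25/116 + 13/58 = 51/116; 13/58 + 39/116 = 65/116; 51/116 + 65/116 = 1. Resulting codeword lengths (in the order the probabilities were given): (3, 2, 3, 2, 3, 3). L_avg = sum(p_i * l_i) = 15/116*3 + 25/116*2 + 11/116*3 + 13/58*2 + 6/29*3 + 15/116*3 = 297/116 = 2.5603

2.5603 bits


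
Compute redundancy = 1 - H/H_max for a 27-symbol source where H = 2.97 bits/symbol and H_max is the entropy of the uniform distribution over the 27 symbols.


H_max = log2(K) = log2(27) = 4.7549 bits/symbol. Redundancy = 1 - H/H_max = 1 - 2.97/4.7549 = 1 - 0.6246 = 0.3754

0.3754


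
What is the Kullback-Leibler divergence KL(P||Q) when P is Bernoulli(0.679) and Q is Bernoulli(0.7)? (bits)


KL = p*log2(p/q) + (1-p)*log2((1-p)/(1-q)) = 0.679*log2(0.679/0.7) + 0.321*log2(0.321/0.3) = 0.0015

0.0015 bits


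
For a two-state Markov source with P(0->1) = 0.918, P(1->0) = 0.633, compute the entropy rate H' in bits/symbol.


Stationary distribution: pi_0 = p10/(p01+p10) = 0.4081, pi_1 = 0.5919. Entropy rate H' = pi_0*H(p01) + pi_1*H(p10) = 0.4081*0.4092 + 0.5919*0.9483 = 0.7283

0.7283 bits/symbol


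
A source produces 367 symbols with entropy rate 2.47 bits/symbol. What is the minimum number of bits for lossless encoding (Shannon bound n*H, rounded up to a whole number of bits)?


Minimum bits >= n * H = 367 * 2.47 = 906.49, rounded up to a whole number of bits = 907

907 bits


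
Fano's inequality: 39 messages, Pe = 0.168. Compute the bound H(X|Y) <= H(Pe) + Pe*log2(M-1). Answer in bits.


H(Pe) = -Pe*log2(Pe) - (1-Pe)*log2(1-Pe) = -0.168*log2(0.168) - 0.832*log2(0.832) = 0.432342 + 0.220767 = 0.6531. Pe*log2(M-1) = 0.168*log2(38) = 0.881652. Bound = H(Pe) + Pe*log2(M-1) = 0.432342 + 0.220767 + 0.881652 = 1.5348

1.5348 bits


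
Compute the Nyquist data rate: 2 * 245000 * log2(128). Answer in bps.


Rate = 2 * B * log2(M) = 2 * 245000 * 7.0 = 3430000.0

3430000.0 bps


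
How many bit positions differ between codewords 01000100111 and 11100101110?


Count differing positions: ^ . ^ . . . . ^ . . ^ = 4 differences

4


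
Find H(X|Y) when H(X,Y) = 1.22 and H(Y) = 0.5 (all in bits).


H(X|Y) = H(X,Y) - H(Y) = 1.22 - 0.5 = 0.72

0.72 bits


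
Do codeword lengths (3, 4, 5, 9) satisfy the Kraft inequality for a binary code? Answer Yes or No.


Kraft sum = sum(2^(-l_i)) = 0.2207, need <= 1. Result: satisfied (a binary prefix-free code with these lengths exists)

Yes


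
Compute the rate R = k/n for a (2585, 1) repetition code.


Rate = k/n = 1/2585

1/2585


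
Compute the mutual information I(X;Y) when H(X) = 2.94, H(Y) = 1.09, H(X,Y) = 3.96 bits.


I(X;Y) = H(X) + H(Y) - H(X,Y) = 2.94 + 1.09 - 3.96 = 0.07

0.07 bits


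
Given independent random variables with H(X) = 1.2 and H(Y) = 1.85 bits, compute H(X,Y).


For independent variables, H(X,Y) = H(X) + H(Y) = 1.2 + 1.85 = 3.05

3.05 bits


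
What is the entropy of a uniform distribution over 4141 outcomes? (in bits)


H = log2(n) = log2(4141) = 12.0158

12.0158 bits


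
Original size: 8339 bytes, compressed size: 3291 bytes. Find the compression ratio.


Ratio = original / compressed = 8339 / 3291 = 2.5339

2.5339


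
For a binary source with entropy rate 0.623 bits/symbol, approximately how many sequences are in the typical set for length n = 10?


log2|A_typical| = nH = 10 * 0.623 = 6.23, so |A_typical| ~ 2^6.23 = 7.506e+01

7.506e+01


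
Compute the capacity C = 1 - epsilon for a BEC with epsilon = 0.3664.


C = 1 - epsilon = 1 - 0.3664 = 0.6336

0.6336 bits


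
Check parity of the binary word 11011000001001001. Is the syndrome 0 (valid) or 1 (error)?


Syndrome = XOR of all bits = 1 XOR 1 XOR 0 XOR 1 XOR 1 XOR 0 XOR 0 XOR 0 XOR 0 XOR 0 XOR 1 XOR 0 XOR 0 XOR 1 XOR 0 XOR 0 XOR 1 = 1

1


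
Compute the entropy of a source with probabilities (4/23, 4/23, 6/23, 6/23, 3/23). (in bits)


H = -sum(p_i * log2(p_i)). Terms: -(4/23)*log2(4/23) = 0.438880; -(4/23)*log2(4/23) = 0.438880; -(6/23)*log2(6/23) = 0.505722; -(6/23)*log2(6/23) = 0.505722; -(3/23)*log2(3/23) = 0.383296. H = 0.438880 + 0.438880 + 0.505722 + 0.505722 + 0.383296 = 2.2725

2.2725 bits


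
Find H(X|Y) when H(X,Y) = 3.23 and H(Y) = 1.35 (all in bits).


H(X|Y) = H(X,Y) - H(Y) = 3.23 - 1.35 = 1.88

1.88 bits


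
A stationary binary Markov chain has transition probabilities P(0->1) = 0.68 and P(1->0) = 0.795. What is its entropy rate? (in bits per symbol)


Stationary distribution: pi_0 = p10/(p01+p10) = 0.539, pi_1 = 0.461. Entropy rate H' = pi_0*H(p01) + pi_1*H(p10) = 0.539*0.9044 + 0.461*0.7318 = 0.8248

0.8248 bits/symbol


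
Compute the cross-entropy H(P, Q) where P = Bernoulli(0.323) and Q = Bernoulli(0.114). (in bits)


H(P,Q) = -p*log2(q) - (1-p)*log2(1-q). -0.323*log2(0.114) = 1.011925; -0.677*log2(0.886) = 0.118219. H(P,Q) = 1.011925 + 0.118219 = 1.1301

1.1301 bits


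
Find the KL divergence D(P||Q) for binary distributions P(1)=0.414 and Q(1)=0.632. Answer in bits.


KL = p*log2(p/q) + (1-p)*log2((1-p)/(1-q)) = 0.414*log2(0.414/0.632) + 0.586*log2(0.586/0.368) = 0.1407

0.1407 bits


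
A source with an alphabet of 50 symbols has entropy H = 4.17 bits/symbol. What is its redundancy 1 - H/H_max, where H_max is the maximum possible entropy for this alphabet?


H_max = log2(K) = log2(50) = 5.6439 bits/symbol. Redundancy = 1 - H/H_max = 1 - 4.17/5.6439 = 1 - 0.7389 = 0.2611

0.2611


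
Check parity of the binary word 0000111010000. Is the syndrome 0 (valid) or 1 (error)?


Syndrome = XOR of all bits = 0 XOR 0 XOR 0 XOR 0 XOR 1 XOR 1 XOR 1 XOR 0 XOR 1 XOR 0 XOR 0 XOR 0 XOR 0 = 0

0


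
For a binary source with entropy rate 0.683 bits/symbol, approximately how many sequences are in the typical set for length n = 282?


log2|A_typical| = nH = 282 * 0.683 = 192.606, so |A_typical| ~ 2^192.606 = 9.554e+57

9.554e+57


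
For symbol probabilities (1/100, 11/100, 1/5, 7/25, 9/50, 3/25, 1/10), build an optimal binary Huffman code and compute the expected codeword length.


Huffman construction (repeatedly merge the two least-probable nodes; each merge adds 1 bit to every symbol beneath it): 1/100 + 1/10 = 11/100; 11/100 + 11/100 = 11/50; 3/25 + 9/50 = 3/10; 1/5 + 11/50 = 21/50; 7/25 + 3/10 = 29/50; 21/50 + 29/50 = 1. Resulting codeword lengths (in the order the probabilities were given): (4, 3, 2, 2, 3, 3, 4). L_avg = sum(p_i * l_i) = 1/100*4 + 11/100*3 + 1/5*2 + 7/25*2 + 9/50*3 + 3/25*3 + 1/10*4 = 263/100 = 2.63

2.63 bits


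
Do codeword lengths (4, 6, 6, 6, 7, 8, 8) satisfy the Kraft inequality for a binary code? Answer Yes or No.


Kraft sum = sum(2^(-l_i)) = 0.125, need <= 1. Result: satisfied (a binary prefix-free code with these lengths exists)

Yes


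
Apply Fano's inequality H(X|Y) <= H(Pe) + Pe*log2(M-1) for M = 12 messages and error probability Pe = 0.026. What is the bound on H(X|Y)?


H(Pe) = -Pe*log2(Pe) - (1-Pe)*log2(1-Pe) = -0.026*log2(0.026) - 0.974*log2(0.974) = 0.136899 + 0.037018 = 0.1739. Pe*log2(M-1) = 0.026*log2(11) = 0.089945. Bound = H(Pe) + Pe*log2(M-1) = 0.136899 + 0.037018 + 0.089945 = 0.2639

0.2639 bits


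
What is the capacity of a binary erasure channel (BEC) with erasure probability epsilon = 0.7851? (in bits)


C = 1 - epsilon = 1 - 0.7851 = 0.2149

0.2149 bits


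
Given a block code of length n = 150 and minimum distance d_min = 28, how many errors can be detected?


Detection capability = d_min - 1 = 28 - 1 = 27

27 errors


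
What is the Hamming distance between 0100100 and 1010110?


Count differing positions: ^ ^ ^ . . ^ . = 4 differences

4


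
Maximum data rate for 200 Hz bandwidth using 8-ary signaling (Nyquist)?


Rate = 2 * B * log2(M) = 2 * 200 * 3.0 = 1200.0

1200.0 bps


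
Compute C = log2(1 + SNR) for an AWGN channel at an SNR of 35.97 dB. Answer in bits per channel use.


SNR_linear = 10^(35.97/10) = 3953.6662; C = log2(1 + SNR_linear) = log2(1 + 3953.6662) = 11.9493

11.9493 bits/channel use


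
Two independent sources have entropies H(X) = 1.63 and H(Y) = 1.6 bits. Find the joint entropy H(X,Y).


For independent variables, H(X,Y) = H(X) + H(Y) = 1.63 + 1.6 = 3.23

3.23 bits


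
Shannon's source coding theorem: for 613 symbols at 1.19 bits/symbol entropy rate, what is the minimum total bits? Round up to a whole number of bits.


Minimum bits >= n * H = 613 * 1.19 = 729.47, rounded up to a whole number of bits = 730

730 bits


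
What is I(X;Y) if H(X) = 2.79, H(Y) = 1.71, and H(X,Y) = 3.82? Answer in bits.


I(X;Y) = H(X) + H(Y) - H(X,Y) = 2.79 + 1.71 - 3.82 = 0.68

0.68 bits


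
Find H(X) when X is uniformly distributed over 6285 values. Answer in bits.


H = log2(n) = log2(6285) = 12.6177

12.6177 bits


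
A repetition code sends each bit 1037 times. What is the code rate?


Rate = k/n = 1/1037

1/1037


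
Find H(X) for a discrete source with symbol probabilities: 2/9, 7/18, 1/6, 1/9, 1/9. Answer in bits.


H = -sum(p_i * log2(p_i)). Terms: -(2/9)*log2(2/9) = 0.482206; -(7/18)*log2(7/18) = 0.529888; -(1/6)*log2(1/6) = 0.430827; -(1/9)*log2(1/9) = 0.352214; -(1/9)*log2(1/9) = 0.352214. H = 0.482206 + 0.529888 + 0.430827 + 0.352214 + 0.352214 = 2.1473

2.1473 bits


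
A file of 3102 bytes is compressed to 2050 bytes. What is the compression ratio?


Ratio = original / compressed = 3102 / 2050 = 1.5132

1.5132


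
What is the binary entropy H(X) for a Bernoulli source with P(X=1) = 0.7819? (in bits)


H = -p*log2(p) - (1-p)*log2(1-p). -0.7819*log2(0.7819) = 0.277531; -0.2181*log2(0.2181) = 0.479152. H = 0.277531 + 0.479152 = 0.7567

0.7567 bits


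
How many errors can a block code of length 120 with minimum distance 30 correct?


Correction capability = floor((d-1)/2) = floor((30-1)/2) = 14

14 errors


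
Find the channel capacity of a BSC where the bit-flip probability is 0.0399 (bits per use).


H(p) = -p*log2(p) - (1-p)*log2(1-p) = -0.0399*log2(0.0399) - 0.9601*log2(0.9601) = 0.185434 + 0.056400 = 0.2418. C = 1 - H(p) = 1 - 0.2418 = 0.7582

0.7582 bits


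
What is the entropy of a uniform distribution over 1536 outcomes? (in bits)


H = log2(n) = log2(1536) = 10.585

10.585 bits


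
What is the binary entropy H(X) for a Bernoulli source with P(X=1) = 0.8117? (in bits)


H = -p*log2(p) - (1-p)*log2(1-p). -0.8117*log2(0.8117) = 0.244307; -0.1883*log2(0.1883) = 0.453595. H = 0.244307 + 0.453595 = 0.6979

0.6979 bits


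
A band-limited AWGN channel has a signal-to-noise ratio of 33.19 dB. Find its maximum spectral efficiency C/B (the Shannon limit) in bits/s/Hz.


SNR_linear = 10^(33.19/10) = 2084.4909; C/B = log2(1 + SNR_linear) = log2(1 + 2084.4909) = 11.0262

11.0262 bits/s/Hz


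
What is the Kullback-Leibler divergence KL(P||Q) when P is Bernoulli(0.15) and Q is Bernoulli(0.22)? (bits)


KL = p*log2(p/q) + (1-p)*log2((1-p)/(1-q)) = 0.15*log2(0.15/0.22) + 0.85*log2(0.85/0.78) = 0.0225

0.0225 bits


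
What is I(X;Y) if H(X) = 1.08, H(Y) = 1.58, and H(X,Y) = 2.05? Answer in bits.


I(X;Y) = H(X) + H(Y) - H(X,Y) = 1.08 + 1.58 - 2.05 = 0.61

0.61 bits


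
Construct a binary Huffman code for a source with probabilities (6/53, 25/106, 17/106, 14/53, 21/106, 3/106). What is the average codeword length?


Huffman construction (repeatedly merge the two least-probable nodes; each merge adds 1 bit to every symbol beneath it): 3/106 + 6/53 = 15/106; 15/106 + 17/106 = 16/53; 21/106 + 25/106 = 23/53; 14/53 + 16/53 = 30/53; 23/53 + 30/53 = 1. Resulting codeword lengths (in the order the probabilities were given): (4, 2, 3, 2, 2, 4). L_avg = sum(p_i * l_i) = 6/53*4 + 25/106*2 + 17/106*3 + 14/53*2 + 21/106*2 + 3/106*4 = 259/106 = 2.4434

2.4434 bits


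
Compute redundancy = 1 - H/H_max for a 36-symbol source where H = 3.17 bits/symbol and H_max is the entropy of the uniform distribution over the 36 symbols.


H_max = log2(K) = log2(36) = 5.1699 bits/symbol. Redundancy = 1 - H/H_max = 1 - 3.17/5.1699 = 1 - 0.6132 = 0.3868

0.3868


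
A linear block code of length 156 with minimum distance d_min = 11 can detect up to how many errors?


Detection capability = d_min - 1 = 11 - 1 = 10

10 errors
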